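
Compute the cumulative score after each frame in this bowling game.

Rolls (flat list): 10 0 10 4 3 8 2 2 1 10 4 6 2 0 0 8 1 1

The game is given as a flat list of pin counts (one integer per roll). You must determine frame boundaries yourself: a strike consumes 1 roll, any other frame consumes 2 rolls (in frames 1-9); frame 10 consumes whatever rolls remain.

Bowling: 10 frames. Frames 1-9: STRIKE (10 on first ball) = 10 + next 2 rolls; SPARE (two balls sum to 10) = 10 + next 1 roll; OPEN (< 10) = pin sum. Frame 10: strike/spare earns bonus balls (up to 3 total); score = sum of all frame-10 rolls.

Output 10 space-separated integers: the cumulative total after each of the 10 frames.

Frame 1: STRIKE. 10 + next two rolls (0+10) = 20. Cumulative: 20
Frame 2: SPARE (0+10=10). 10 + next roll (4) = 14. Cumulative: 34
Frame 3: OPEN (4+3=7). Cumulative: 41
Frame 4: SPARE (8+2=10). 10 + next roll (2) = 12. Cumulative: 53
Frame 5: OPEN (2+1=3). Cumulative: 56
Frame 6: STRIKE. 10 + next two rolls (4+6) = 20. Cumulative: 76
Frame 7: SPARE (4+6=10). 10 + next roll (2) = 12. Cumulative: 88
Frame 8: OPEN (2+0=2). Cumulative: 90
Frame 9: OPEN (0+8=8). Cumulative: 98
Frame 10: OPEN. Sum of all frame-10 rolls (1+1) = 2. Cumulative: 100

Answer: 20 34 41 53 56 76 88 90 98 100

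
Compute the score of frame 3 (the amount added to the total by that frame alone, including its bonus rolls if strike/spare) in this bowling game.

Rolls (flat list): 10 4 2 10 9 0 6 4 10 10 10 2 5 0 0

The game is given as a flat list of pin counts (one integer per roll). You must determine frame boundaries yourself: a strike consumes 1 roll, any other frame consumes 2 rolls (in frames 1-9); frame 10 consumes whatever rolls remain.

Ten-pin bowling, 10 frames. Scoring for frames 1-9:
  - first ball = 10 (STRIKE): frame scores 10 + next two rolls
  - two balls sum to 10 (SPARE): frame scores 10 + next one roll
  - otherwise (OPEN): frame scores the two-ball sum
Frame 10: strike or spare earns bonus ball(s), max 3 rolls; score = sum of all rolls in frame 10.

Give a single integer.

Frame 1: STRIKE. 10 + next two rolls (4+2) = 16. Cumulative: 16
Frame 2: OPEN (4+2=6). Cumulative: 22
Frame 3: STRIKE. 10 + next two rolls (9+0) = 19. Cumulative: 41
Frame 4: OPEN (9+0=9). Cumulative: 50
Frame 5: SPARE (6+4=10). 10 + next roll (10) = 20. Cumulative: 70

Answer: 19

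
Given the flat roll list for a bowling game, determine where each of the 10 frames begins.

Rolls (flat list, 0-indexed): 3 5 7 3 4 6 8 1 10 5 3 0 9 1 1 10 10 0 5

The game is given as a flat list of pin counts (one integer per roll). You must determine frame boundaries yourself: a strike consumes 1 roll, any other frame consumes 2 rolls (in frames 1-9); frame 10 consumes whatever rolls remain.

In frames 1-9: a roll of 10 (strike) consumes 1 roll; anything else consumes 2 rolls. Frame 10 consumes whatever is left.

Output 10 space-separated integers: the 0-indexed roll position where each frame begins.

Frame 1 starts at roll index 0: rolls=3,5 (sum=8), consumes 2 rolls
Frame 2 starts at roll index 2: rolls=7,3 (sum=10), consumes 2 rolls
Frame 3 starts at roll index 4: rolls=4,6 (sum=10), consumes 2 rolls
Frame 4 starts at roll index 6: rolls=8,1 (sum=9), consumes 2 rolls
Frame 5 starts at roll index 8: roll=10 (strike), consumes 1 roll
Frame 6 starts at roll index 9: rolls=5,3 (sum=8), consumes 2 rolls
Frame 7 starts at roll index 11: rolls=0,9 (sum=9), consumes 2 rolls
Frame 8 starts at roll index 13: rolls=1,1 (sum=2), consumes 2 rolls
Frame 9 starts at roll index 15: roll=10 (strike), consumes 1 roll
Frame 10 starts at roll index 16: 3 remaining rolls

Answer: 0 2 4 6 8 9 11 13 15 16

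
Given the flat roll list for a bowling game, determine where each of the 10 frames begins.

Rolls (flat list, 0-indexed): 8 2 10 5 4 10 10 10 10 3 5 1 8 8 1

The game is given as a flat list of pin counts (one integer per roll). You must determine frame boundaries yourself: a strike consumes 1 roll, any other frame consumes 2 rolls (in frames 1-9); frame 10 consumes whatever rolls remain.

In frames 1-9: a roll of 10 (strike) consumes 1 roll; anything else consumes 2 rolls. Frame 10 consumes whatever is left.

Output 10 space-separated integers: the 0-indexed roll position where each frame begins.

Answer: 0 2 3 5 6 7 8 9 11 13

Derivation:
Frame 1 starts at roll index 0: rolls=8,2 (sum=10), consumes 2 rolls
Frame 2 starts at roll index 2: roll=10 (strike), consumes 1 roll
Frame 3 starts at roll index 3: rolls=5,4 (sum=9), consumes 2 rolls
Frame 4 starts at roll index 5: roll=10 (strike), consumes 1 roll
Frame 5 starts at roll index 6: roll=10 (strike), consumes 1 roll
Frame 6 starts at roll index 7: roll=10 (strike), consumes 1 roll
Frame 7 starts at roll index 8: roll=10 (strike), consumes 1 roll
Frame 8 starts at roll index 9: rolls=3,5 (sum=8), consumes 2 rolls
Frame 9 starts at roll index 11: rolls=1,8 (sum=9), consumes 2 rolls
Frame 10 starts at roll index 13: 2 remaining rolls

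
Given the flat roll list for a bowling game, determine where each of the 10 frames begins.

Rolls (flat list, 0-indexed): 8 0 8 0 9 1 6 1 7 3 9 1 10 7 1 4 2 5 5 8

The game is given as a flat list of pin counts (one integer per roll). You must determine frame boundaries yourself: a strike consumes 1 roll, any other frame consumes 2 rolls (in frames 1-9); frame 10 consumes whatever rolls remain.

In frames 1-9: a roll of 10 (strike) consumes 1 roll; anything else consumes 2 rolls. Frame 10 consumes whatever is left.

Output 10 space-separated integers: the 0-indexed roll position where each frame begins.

Answer: 0 2 4 6 8 10 12 13 15 17

Derivation:
Frame 1 starts at roll index 0: rolls=8,0 (sum=8), consumes 2 rolls
Frame 2 starts at roll index 2: rolls=8,0 (sum=8), consumes 2 rolls
Frame 3 starts at roll index 4: rolls=9,1 (sum=10), consumes 2 rolls
Frame 4 starts at roll index 6: rolls=6,1 (sum=7), consumes 2 rolls
Frame 5 starts at roll index 8: rolls=7,3 (sum=10), consumes 2 rolls
Frame 6 starts at roll index 10: rolls=9,1 (sum=10), consumes 2 rolls
Frame 7 starts at roll index 12: roll=10 (strike), consumes 1 roll
Frame 8 starts at roll index 13: rolls=7,1 (sum=8), consumes 2 rolls
Frame 9 starts at roll index 15: rolls=4,2 (sum=6), consumes 2 rolls
Frame 10 starts at roll index 17: 3 remaining rolls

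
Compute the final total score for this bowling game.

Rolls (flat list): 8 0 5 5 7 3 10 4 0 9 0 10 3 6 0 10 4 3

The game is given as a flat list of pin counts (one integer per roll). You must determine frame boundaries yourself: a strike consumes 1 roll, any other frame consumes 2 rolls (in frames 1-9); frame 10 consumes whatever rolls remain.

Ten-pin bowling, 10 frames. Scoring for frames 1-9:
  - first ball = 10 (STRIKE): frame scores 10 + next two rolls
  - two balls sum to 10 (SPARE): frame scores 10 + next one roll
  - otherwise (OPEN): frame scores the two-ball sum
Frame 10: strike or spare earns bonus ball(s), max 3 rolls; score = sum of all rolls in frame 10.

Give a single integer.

Frame 1: OPEN (8+0=8). Cumulative: 8
Frame 2: SPARE (5+5=10). 10 + next roll (7) = 17. Cumulative: 25
Frame 3: SPARE (7+3=10). 10 + next roll (10) = 20. Cumulative: 45
Frame 4: STRIKE. 10 + next two rolls (4+0) = 14. Cumulative: 59
Frame 5: OPEN (4+0=4). Cumulative: 63
Frame 6: OPEN (9+0=9). Cumulative: 72
Frame 7: STRIKE. 10 + next two rolls (3+6) = 19. Cumulative: 91
Frame 8: OPEN (3+6=9). Cumulative: 100
Frame 9: SPARE (0+10=10). 10 + next roll (4) = 14. Cumulative: 114
Frame 10: OPEN. Sum of all frame-10 rolls (4+3) = 7. Cumulative: 121

Answer: 121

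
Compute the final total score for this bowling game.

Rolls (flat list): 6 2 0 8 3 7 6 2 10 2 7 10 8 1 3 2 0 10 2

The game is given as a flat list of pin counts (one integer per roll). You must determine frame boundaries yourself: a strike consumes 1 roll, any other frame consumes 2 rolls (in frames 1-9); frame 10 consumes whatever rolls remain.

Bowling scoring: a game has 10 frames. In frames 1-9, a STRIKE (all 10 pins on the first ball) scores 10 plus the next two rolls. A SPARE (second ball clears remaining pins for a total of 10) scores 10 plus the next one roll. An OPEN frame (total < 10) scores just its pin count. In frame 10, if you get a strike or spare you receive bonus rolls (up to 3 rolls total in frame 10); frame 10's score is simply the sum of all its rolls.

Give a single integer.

Frame 1: OPEN (6+2=8). Cumulative: 8
Frame 2: OPEN (0+8=8). Cumulative: 16
Frame 3: SPARE (3+7=10). 10 + next roll (6) = 16. Cumulative: 32
Frame 4: OPEN (6+2=8). Cumulative: 40
Frame 5: STRIKE. 10 + next two rolls (2+7) = 19. Cumulative: 59
Frame 6: OPEN (2+7=9). Cumulative: 68
Frame 7: STRIKE. 10 + next two rolls (8+1) = 19. Cumulative: 87
Frame 8: OPEN (8+1=9). Cumulative: 96
Frame 9: OPEN (3+2=5). Cumulative: 101
Frame 10: SPARE. Sum of all frame-10 rolls (0+10+2) = 12. Cumulative: 113

Answer: 113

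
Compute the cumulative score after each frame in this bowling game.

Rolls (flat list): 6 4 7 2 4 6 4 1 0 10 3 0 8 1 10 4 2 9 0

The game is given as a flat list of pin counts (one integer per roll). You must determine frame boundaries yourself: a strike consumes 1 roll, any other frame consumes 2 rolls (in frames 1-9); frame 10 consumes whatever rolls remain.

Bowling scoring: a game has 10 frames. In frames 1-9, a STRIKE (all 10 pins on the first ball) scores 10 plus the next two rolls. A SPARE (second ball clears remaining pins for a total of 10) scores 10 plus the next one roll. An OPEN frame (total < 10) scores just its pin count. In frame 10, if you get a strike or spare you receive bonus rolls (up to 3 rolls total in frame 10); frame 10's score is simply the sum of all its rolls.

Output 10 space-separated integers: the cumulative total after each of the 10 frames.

Answer: 17 26 40 45 58 61 70 86 92 101

Derivation:
Frame 1: SPARE (6+4=10). 10 + next roll (7) = 17. Cumulative: 17
Frame 2: OPEN (7+2=9). Cumulative: 26
Frame 3: SPARE (4+6=10). 10 + next roll (4) = 14. Cumulative: 40
Frame 4: OPEN (4+1=5). Cumulative: 45
Frame 5: SPARE (0+10=10). 10 + next roll (3) = 13. Cumulative: 58
Frame 6: OPEN (3+0=3). Cumulative: 61
Frame 7: OPEN (8+1=9). Cumulative: 70
Frame 8: STRIKE. 10 + next two rolls (4+2) = 16. Cumulative: 86
Frame 9: OPEN (4+2=6). Cumulative: 92
Frame 10: OPEN. Sum of all frame-10 rolls (9+0) = 9. Cumulative: 101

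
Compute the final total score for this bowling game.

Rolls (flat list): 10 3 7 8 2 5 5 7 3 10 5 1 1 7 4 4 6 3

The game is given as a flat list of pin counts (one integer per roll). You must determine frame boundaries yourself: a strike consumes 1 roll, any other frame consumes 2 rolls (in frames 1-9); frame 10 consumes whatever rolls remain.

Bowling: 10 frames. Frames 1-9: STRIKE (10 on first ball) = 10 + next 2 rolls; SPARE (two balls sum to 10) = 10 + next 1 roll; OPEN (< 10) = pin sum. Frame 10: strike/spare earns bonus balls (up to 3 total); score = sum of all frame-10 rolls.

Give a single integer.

Answer: 137

Derivation:
Frame 1: STRIKE. 10 + next two rolls (3+7) = 20. Cumulative: 20
Frame 2: SPARE (3+7=10). 10 + next roll (8) = 18. Cumulative: 38
Frame 3: SPARE (8+2=10). 10 + next roll (5) = 15. Cumulative: 53
Frame 4: SPARE (5+5=10). 10 + next roll (7) = 17. Cumulative: 70
Frame 5: SPARE (7+3=10). 10 + next roll (10) = 20. Cumulative: 90
Frame 6: STRIKE. 10 + next two rolls (5+1) = 16. Cumulative: 106
Frame 7: OPEN (5+1=6). Cumulative: 112
Frame 8: OPEN (1+7=8). Cumulative: 120
Frame 9: OPEN (4+4=8). Cumulative: 128
Frame 10: OPEN. Sum of all frame-10 rolls (6+3) = 9. Cumulative: 137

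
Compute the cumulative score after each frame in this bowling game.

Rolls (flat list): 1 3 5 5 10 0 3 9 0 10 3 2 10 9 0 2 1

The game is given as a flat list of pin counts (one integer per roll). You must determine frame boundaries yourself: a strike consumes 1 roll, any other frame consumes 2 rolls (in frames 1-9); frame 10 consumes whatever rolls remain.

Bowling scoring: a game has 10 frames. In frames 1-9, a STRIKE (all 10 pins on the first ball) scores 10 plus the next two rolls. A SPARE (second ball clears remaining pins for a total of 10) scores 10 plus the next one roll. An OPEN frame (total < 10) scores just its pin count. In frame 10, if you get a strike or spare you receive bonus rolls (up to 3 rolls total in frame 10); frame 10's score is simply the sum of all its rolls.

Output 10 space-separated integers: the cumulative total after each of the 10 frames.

Answer: 4 24 37 40 49 64 69 88 97 100

Derivation:
Frame 1: OPEN (1+3=4). Cumulative: 4
Frame 2: SPARE (5+5=10). 10 + next roll (10) = 20. Cumulative: 24
Frame 3: STRIKE. 10 + next two rolls (0+3) = 13. Cumulative: 37
Frame 4: OPEN (0+3=3). Cumulative: 40
Frame 5: OPEN (9+0=9). Cumulative: 49
Frame 6: STRIKE. 10 + next two rolls (3+2) = 15. Cumulative: 64
Frame 7: OPEN (3+2=5). Cumulative: 69
Frame 8: STRIKE. 10 + next two rolls (9+0) = 19. Cumulative: 88
Frame 9: OPEN (9+0=9). Cumulative: 97
Frame 10: OPEN. Sum of all frame-10 rolls (2+1) = 3. Cumulative: 100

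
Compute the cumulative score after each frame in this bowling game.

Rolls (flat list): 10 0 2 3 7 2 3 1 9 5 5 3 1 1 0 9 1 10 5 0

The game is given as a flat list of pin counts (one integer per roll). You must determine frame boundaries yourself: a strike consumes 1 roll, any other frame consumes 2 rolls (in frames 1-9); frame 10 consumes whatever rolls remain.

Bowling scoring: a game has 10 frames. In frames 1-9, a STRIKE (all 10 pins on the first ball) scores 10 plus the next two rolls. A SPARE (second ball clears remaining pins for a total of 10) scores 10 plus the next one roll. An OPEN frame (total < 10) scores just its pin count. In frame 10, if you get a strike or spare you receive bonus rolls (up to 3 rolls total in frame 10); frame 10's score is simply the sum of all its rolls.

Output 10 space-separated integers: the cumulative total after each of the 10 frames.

Answer: 12 14 26 31 46 59 63 64 84 99

Derivation:
Frame 1: STRIKE. 10 + next two rolls (0+2) = 12. Cumulative: 12
Frame 2: OPEN (0+2=2). Cumulative: 14
Frame 3: SPARE (3+7=10). 10 + next roll (2) = 12. Cumulative: 26
Frame 4: OPEN (2+3=5). Cumulative: 31
Frame 5: SPARE (1+9=10). 10 + next roll (5) = 15. Cumulative: 46
Frame 6: SPARE (5+5=10). 10 + next roll (3) = 13. Cumulative: 59
Frame 7: OPEN (3+1=4). Cumulative: 63
Frame 8: OPEN (1+0=1). Cumulative: 64
Frame 9: SPARE (9+1=10). 10 + next roll (10) = 20. Cumulative: 84
Frame 10: STRIKE. Sum of all frame-10 rolls (10+5+0) = 15. Cumulative: 99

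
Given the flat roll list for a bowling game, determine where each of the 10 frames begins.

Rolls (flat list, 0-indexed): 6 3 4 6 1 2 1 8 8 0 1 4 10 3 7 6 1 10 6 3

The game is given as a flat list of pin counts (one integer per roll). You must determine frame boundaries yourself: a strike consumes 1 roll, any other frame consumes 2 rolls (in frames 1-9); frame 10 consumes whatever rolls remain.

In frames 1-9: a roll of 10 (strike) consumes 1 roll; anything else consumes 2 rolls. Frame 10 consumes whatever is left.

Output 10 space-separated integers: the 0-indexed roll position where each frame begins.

Answer: 0 2 4 6 8 10 12 13 15 17

Derivation:
Frame 1 starts at roll index 0: rolls=6,3 (sum=9), consumes 2 rolls
Frame 2 starts at roll index 2: rolls=4,6 (sum=10), consumes 2 rolls
Frame 3 starts at roll index 4: rolls=1,2 (sum=3), consumes 2 rolls
Frame 4 starts at roll index 6: rolls=1,8 (sum=9), consumes 2 rolls
Frame 5 starts at roll index 8: rolls=8,0 (sum=8), consumes 2 rolls
Frame 6 starts at roll index 10: rolls=1,4 (sum=5), consumes 2 rolls
Frame 7 starts at roll index 12: roll=10 (strike), consumes 1 roll
Frame 8 starts at roll index 13: rolls=3,7 (sum=10), consumes 2 rolls
Frame 9 starts at roll index 15: rolls=6,1 (sum=7), consumes 2 rolls
Frame 10 starts at roll index 17: 3 remaining rolls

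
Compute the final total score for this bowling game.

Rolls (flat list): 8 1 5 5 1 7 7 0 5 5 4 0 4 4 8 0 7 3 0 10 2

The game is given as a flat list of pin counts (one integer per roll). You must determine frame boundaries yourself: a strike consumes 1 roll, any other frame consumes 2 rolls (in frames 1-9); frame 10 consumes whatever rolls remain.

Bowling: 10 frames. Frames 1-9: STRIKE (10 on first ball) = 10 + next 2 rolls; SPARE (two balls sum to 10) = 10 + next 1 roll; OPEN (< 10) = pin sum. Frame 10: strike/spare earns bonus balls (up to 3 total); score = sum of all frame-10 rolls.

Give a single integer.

Answer: 91

Derivation:
Frame 1: OPEN (8+1=9). Cumulative: 9
Frame 2: SPARE (5+5=10). 10 + next roll (1) = 11. Cumulative: 20
Frame 3: OPEN (1+7=8). Cumulative: 28
Frame 4: OPEN (7+0=7). Cumulative: 35
Frame 5: SPARE (5+5=10). 10 + next roll (4) = 14. Cumulative: 49
Frame 6: OPEN (4+0=4). Cumulative: 53
Frame 7: OPEN (4+4=8). Cumulative: 61
Frame 8: OPEN (8+0=8). Cumulative: 69
Frame 9: SPARE (7+3=10). 10 + next roll (0) = 10. Cumulative: 79
Frame 10: SPARE. Sum of all frame-10 rolls (0+10+2) = 12. Cumulative: 91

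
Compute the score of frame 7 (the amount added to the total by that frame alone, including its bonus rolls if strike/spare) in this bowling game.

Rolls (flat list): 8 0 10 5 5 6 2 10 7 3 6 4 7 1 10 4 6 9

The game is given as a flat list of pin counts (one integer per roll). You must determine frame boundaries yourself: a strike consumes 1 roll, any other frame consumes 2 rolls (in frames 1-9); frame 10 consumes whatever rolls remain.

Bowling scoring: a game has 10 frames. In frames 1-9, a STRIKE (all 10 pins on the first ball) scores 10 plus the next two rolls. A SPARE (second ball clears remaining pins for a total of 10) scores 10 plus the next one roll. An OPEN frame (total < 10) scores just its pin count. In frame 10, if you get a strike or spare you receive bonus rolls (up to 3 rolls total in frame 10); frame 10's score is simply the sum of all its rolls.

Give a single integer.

Answer: 17

Derivation:
Frame 1: OPEN (8+0=8). Cumulative: 8
Frame 2: STRIKE. 10 + next two rolls (5+5) = 20. Cumulative: 28
Frame 3: SPARE (5+5=10). 10 + next roll (6) = 16. Cumulative: 44
Frame 4: OPEN (6+2=8). Cumulative: 52
Frame 5: STRIKE. 10 + next two rolls (7+3) = 20. Cumulative: 72
Frame 6: SPARE (7+3=10). 10 + next roll (6) = 16. Cumulative: 88
Frame 7: SPARE (6+4=10). 10 + next roll (7) = 17. Cumulative: 105
Frame 8: OPEN (7+1=8). Cumulative: 113
Frame 9: STRIKE. 10 + next two rolls (4+6) = 20. Cumulative: 133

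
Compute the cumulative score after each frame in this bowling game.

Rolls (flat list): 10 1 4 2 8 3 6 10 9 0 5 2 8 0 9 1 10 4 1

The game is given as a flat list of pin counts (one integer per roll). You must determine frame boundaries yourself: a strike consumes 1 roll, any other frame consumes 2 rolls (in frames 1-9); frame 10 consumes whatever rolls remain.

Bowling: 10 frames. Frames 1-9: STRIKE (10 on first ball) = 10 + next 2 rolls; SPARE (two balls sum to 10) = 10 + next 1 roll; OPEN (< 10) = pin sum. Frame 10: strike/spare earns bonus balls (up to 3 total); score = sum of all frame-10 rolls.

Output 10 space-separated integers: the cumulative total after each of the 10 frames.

Answer: 15 20 33 42 61 70 77 85 105 120

Derivation:
Frame 1: STRIKE. 10 + next two rolls (1+4) = 15. Cumulative: 15
Frame 2: OPEN (1+4=5). Cumulative: 20
Frame 3: SPARE (2+8=10). 10 + next roll (3) = 13. Cumulative: 33
Frame 4: OPEN (3+6=9). Cumulative: 42
Frame 5: STRIKE. 10 + next two rolls (9+0) = 19. Cumulative: 61
Frame 6: OPEN (9+0=9). Cumulative: 70
Frame 7: OPEN (5+2=7). Cumulative: 77
Frame 8: OPEN (8+0=8). Cumulative: 85
Frame 9: SPARE (9+1=10). 10 + next roll (10) = 20. Cumulative: 105
Frame 10: STRIKE. Sum of all frame-10 rolls (10+4+1) = 15. Cumulative: 120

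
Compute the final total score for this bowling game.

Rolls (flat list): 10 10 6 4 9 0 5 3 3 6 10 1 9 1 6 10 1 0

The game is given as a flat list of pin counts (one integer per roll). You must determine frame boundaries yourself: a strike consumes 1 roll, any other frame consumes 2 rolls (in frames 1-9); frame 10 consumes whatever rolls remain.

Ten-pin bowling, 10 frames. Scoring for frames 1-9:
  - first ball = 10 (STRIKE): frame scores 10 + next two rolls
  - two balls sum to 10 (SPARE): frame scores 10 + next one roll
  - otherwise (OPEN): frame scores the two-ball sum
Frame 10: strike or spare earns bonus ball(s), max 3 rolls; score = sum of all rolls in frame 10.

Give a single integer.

Frame 1: STRIKE. 10 + next two rolls (10+6) = 26. Cumulative: 26
Frame 2: STRIKE. 10 + next two rolls (6+4) = 20. Cumulative: 46
Frame 3: SPARE (6+4=10). 10 + next roll (9) = 19. Cumulative: 65
Frame 4: OPEN (9+0=9). Cumulative: 74
Frame 5: OPEN (5+3=8). Cumulative: 82
Frame 6: OPEN (3+6=9). Cumulative: 91
Frame 7: STRIKE. 10 + next two rolls (1+9) = 20. Cumulative: 111
Frame 8: SPARE (1+9=10). 10 + next roll (1) = 11. Cumulative: 122
Frame 9: OPEN (1+6=7). Cumulative: 129
Frame 10: STRIKE. Sum of all frame-10 rolls (10+1+0) = 11. Cumulative: 140

Answer: 140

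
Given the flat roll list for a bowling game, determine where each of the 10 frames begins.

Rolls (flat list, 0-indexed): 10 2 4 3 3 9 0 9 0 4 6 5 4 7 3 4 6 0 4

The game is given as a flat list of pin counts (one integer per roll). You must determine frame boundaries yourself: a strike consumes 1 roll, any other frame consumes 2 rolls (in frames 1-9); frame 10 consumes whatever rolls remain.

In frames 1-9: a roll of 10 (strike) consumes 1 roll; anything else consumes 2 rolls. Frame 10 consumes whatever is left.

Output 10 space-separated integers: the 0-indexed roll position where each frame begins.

Frame 1 starts at roll index 0: roll=10 (strike), consumes 1 roll
Frame 2 starts at roll index 1: rolls=2,4 (sum=6), consumes 2 rolls
Frame 3 starts at roll index 3: rolls=3,3 (sum=6), consumes 2 rolls
Frame 4 starts at roll index 5: rolls=9,0 (sum=9), consumes 2 rolls
Frame 5 starts at roll index 7: rolls=9,0 (sum=9), consumes 2 rolls
Frame 6 starts at roll index 9: rolls=4,6 (sum=10), consumes 2 rolls
Frame 7 starts at roll index 11: rolls=5,4 (sum=9), consumes 2 rolls
Frame 8 starts at roll index 13: rolls=7,3 (sum=10), consumes 2 rolls
Frame 9 starts at roll index 15: rolls=4,6 (sum=10), consumes 2 rolls
Frame 10 starts at roll index 17: 2 remaining rolls

Answer: 0 1 3 5 7 9 11 13 15 17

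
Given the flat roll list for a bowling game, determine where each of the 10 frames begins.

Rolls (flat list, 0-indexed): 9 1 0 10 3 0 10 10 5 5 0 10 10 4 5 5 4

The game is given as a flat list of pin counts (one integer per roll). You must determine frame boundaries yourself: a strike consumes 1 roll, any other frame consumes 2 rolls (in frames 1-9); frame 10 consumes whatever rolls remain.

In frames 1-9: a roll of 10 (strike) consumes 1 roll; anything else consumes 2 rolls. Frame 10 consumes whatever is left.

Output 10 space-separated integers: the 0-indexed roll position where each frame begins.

Answer: 0 2 4 6 7 8 10 12 13 15

Derivation:
Frame 1 starts at roll index 0: rolls=9,1 (sum=10), consumes 2 rolls
Frame 2 starts at roll index 2: rolls=0,10 (sum=10), consumes 2 rolls
Frame 3 starts at roll index 4: rolls=3,0 (sum=3), consumes 2 rolls
Frame 4 starts at roll index 6: roll=10 (strike), consumes 1 roll
Frame 5 starts at roll index 7: roll=10 (strike), consumes 1 roll
Frame 6 starts at roll index 8: rolls=5,5 (sum=10), consumes 2 rolls
Frame 7 starts at roll index 10: rolls=0,10 (sum=10), consumes 2 rolls
Frame 8 starts at roll index 12: roll=10 (strike), consumes 1 roll
Frame 9 starts at roll index 13: rolls=4,5 (sum=9), consumes 2 rolls
Frame 10 starts at roll index 15: 2 remaining rolls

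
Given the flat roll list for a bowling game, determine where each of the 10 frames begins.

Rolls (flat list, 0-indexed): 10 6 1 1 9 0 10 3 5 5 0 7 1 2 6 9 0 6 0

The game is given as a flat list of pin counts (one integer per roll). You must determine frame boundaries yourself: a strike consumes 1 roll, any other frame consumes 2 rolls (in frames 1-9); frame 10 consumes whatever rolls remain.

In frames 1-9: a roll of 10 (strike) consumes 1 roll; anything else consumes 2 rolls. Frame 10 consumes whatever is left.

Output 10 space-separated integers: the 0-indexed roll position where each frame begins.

Answer: 0 1 3 5 7 9 11 13 15 17

Derivation:
Frame 1 starts at roll index 0: roll=10 (strike), consumes 1 roll
Frame 2 starts at roll index 1: rolls=6,1 (sum=7), consumes 2 rolls
Frame 3 starts at roll index 3: rolls=1,9 (sum=10), consumes 2 rolls
Frame 4 starts at roll index 5: rolls=0,10 (sum=10), consumes 2 rolls
Frame 5 starts at roll index 7: rolls=3,5 (sum=8), consumes 2 rolls
Frame 6 starts at roll index 9: rolls=5,0 (sum=5), consumes 2 rolls
Frame 7 starts at roll index 11: rolls=7,1 (sum=8), consumes 2 rolls
Frame 8 starts at roll index 13: rolls=2,6 (sum=8), consumes 2 rolls
Frame 9 starts at roll index 15: rolls=9,0 (sum=9), consumes 2 rolls
Frame 10 starts at roll index 17: 2 remaining rolls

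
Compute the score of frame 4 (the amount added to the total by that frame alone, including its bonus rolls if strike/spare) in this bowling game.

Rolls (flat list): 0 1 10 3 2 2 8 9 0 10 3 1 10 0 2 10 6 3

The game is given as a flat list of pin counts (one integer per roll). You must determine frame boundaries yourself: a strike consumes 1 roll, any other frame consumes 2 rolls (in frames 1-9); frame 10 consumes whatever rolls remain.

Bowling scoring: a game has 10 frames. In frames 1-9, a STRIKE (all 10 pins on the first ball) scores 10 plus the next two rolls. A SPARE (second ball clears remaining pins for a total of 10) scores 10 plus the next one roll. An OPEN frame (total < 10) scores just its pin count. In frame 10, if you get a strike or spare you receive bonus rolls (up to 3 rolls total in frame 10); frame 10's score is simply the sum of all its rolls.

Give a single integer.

Answer: 19

Derivation:
Frame 1: OPEN (0+1=1). Cumulative: 1
Frame 2: STRIKE. 10 + next two rolls (3+2) = 15. Cumulative: 16
Frame 3: OPEN (3+2=5). Cumulative: 21
Frame 4: SPARE (2+8=10). 10 + next roll (9) = 19. Cumulative: 40
Frame 5: OPEN (9+0=9). Cumulative: 49
Frame 6: STRIKE. 10 + next two rolls (3+1) = 14. Cumulative: 63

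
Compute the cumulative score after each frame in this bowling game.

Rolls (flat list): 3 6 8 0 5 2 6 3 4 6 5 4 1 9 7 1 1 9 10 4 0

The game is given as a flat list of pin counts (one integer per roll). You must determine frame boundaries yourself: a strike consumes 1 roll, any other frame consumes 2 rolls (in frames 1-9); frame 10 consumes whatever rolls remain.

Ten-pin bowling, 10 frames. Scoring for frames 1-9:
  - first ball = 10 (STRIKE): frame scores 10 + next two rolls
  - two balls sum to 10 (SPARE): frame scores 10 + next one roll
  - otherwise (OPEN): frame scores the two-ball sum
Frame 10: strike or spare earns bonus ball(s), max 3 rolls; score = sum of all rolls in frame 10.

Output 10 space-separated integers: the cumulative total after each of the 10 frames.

Answer: 9 17 24 33 48 57 74 82 102 116

Derivation:
Frame 1: OPEN (3+6=9). Cumulative: 9
Frame 2: OPEN (8+0=8). Cumulative: 17
Frame 3: OPEN (5+2=7). Cumulative: 24
Frame 4: OPEN (6+3=9). Cumulative: 33
Frame 5: SPARE (4+6=10). 10 + next roll (5) = 15. Cumulative: 48
Frame 6: OPEN (5+4=9). Cumulative: 57
Frame 7: SPARE (1+9=10). 10 + next roll (7) = 17. Cumulative: 74
Frame 8: OPEN (7+1=8). Cumulative: 82
Frame 9: SPARE (1+9=10). 10 + next roll (10) = 20. Cumulative: 102
Frame 10: STRIKE. Sum of all frame-10 rolls (10+4+0) = 14. Cumulative: 116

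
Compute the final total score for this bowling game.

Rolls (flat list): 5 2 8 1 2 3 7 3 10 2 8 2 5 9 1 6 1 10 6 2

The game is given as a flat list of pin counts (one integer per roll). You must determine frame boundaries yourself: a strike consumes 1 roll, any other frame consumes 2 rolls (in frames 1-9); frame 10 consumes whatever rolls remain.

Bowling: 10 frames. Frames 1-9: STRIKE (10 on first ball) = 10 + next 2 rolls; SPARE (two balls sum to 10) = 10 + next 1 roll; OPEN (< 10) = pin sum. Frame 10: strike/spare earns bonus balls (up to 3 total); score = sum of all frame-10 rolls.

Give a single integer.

Frame 1: OPEN (5+2=7). Cumulative: 7
Frame 2: OPEN (8+1=9). Cumulative: 16
Frame 3: OPEN (2+3=5). Cumulative: 21
Frame 4: SPARE (7+3=10). 10 + next roll (10) = 20. Cumulative: 41
Frame 5: STRIKE. 10 + next two rolls (2+8) = 20. Cumulative: 61
Frame 6: SPARE (2+8=10). 10 + next roll (2) = 12. Cumulative: 73
Frame 7: OPEN (2+5=7). Cumulative: 80
Frame 8: SPARE (9+1=10). 10 + next roll (6) = 16. Cumulative: 96
Frame 9: OPEN (6+1=7). Cumulative: 103
Frame 10: STRIKE. Sum of all frame-10 rolls (10+6+2) = 18. Cumulative: 121

Answer: 121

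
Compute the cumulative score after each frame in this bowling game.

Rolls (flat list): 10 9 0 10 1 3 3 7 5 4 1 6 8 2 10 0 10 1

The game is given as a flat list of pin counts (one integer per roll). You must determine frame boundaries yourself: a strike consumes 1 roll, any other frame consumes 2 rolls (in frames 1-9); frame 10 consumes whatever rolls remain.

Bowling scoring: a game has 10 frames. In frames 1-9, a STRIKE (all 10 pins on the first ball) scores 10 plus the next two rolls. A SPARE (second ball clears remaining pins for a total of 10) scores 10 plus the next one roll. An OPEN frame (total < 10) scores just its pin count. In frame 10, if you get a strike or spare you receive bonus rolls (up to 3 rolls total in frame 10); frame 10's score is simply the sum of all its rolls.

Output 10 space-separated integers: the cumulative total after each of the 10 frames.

Frame 1: STRIKE. 10 + next two rolls (9+0) = 19. Cumulative: 19
Frame 2: OPEN (9+0=9). Cumulative: 28
Frame 3: STRIKE. 10 + next two rolls (1+3) = 14. Cumulative: 42
Frame 4: OPEN (1+3=4). Cumulative: 46
Frame 5: SPARE (3+7=10). 10 + next roll (5) = 15. Cumulative: 61
Frame 6: OPEN (5+4=9). Cumulative: 70
Frame 7: OPEN (1+6=7). Cumulative: 77
Frame 8: SPARE (8+2=10). 10 + next roll (10) = 20. Cumulative: 97
Frame 9: STRIKE. 10 + next two rolls (0+10) = 20. Cumulative: 117
Frame 10: SPARE. Sum of all frame-10 rolls (0+10+1) = 11. Cumulative: 128

Answer: 19 28 42 46 61 70 77 97 117 128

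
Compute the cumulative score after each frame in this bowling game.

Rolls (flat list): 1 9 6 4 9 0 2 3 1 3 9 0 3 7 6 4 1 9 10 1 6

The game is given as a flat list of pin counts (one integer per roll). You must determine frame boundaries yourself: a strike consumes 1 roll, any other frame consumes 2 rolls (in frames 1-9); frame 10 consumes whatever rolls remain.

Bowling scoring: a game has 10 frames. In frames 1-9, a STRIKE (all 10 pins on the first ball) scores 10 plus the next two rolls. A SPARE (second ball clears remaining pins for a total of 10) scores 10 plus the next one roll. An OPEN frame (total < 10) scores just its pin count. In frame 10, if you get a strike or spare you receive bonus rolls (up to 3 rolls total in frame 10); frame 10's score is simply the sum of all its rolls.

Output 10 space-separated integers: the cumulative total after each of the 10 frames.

Frame 1: SPARE (1+9=10). 10 + next roll (6) = 16. Cumulative: 16
Frame 2: SPARE (6+4=10). 10 + next roll (9) = 19. Cumulative: 35
Frame 3: OPEN (9+0=9). Cumulative: 44
Frame 4: OPEN (2+3=5). Cumulative: 49
Frame 5: OPEN (1+3=4). Cumulative: 53
Frame 6: OPEN (9+0=9). Cumulative: 62
Frame 7: SPARE (3+7=10). 10 + next roll (6) = 16. Cumulative: 78
Frame 8: SPARE (6+4=10). 10 + next roll (1) = 11. Cumulative: 89
Frame 9: SPARE (1+9=10). 10 + next roll (10) = 20. Cumulative: 109
Frame 10: STRIKE. Sum of all frame-10 rolls (10+1+6) = 17. Cumulative: 126

Answer: 16 35 44 49 53 62 78 89 109 126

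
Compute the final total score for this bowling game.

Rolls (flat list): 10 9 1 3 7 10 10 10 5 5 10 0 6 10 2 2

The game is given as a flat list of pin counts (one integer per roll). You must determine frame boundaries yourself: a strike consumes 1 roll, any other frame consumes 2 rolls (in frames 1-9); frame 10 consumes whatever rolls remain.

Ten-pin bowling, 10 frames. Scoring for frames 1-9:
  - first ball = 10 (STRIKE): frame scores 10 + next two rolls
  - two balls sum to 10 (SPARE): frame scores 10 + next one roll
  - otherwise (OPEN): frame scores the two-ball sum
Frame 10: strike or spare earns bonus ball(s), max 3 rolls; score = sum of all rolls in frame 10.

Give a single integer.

Answer: 184

Derivation:
Frame 1: STRIKE. 10 + next two rolls (9+1) = 20. Cumulative: 20
Frame 2: SPARE (9+1=10). 10 + next roll (3) = 13. Cumulative: 33
Frame 3: SPARE (3+7=10). 10 + next roll (10) = 20. Cumulative: 53
Frame 4: STRIKE. 10 + next two rolls (10+10) = 30. Cumulative: 83
Frame 5: STRIKE. 10 + next two rolls (10+5) = 25. Cumulative: 108
Frame 6: STRIKE. 10 + next two rolls (5+5) = 20. Cumulative: 128
Frame 7: SPARE (5+5=10). 10 + next roll (10) = 20. Cumulative: 148
Frame 8: STRIKE. 10 + next two rolls (0+6) = 16. Cumulative: 164
Frame 9: OPEN (0+6=6). Cumulative: 170
Frame 10: STRIKE. Sum of all frame-10 rolls (10+2+2) = 14. Cumulative: 184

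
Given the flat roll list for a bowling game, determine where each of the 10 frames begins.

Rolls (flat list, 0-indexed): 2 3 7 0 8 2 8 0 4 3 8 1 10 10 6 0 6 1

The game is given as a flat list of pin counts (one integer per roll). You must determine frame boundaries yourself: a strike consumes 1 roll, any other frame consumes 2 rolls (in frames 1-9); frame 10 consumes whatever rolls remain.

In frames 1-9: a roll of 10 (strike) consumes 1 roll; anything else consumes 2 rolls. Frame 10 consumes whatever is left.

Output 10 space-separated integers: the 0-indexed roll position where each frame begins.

Answer: 0 2 4 6 8 10 12 13 14 16

Derivation:
Frame 1 starts at roll index 0: rolls=2,3 (sum=5), consumes 2 rolls
Frame 2 starts at roll index 2: rolls=7,0 (sum=7), consumes 2 rolls
Frame 3 starts at roll index 4: rolls=8,2 (sum=10), consumes 2 rolls
Frame 4 starts at roll index 6: rolls=8,0 (sum=8), consumes 2 rolls
Frame 5 starts at roll index 8: rolls=4,3 (sum=7), consumes 2 rolls
Frame 6 starts at roll index 10: rolls=8,1 (sum=9), consumes 2 rolls
Frame 7 starts at roll index 12: roll=10 (strike), consumes 1 roll
Frame 8 starts at roll index 13: roll=10 (strike), consumes 1 roll
Frame 9 starts at roll index 14: rolls=6,0 (sum=6), consumes 2 rolls
Frame 10 starts at roll index 16: 2 remaining rolls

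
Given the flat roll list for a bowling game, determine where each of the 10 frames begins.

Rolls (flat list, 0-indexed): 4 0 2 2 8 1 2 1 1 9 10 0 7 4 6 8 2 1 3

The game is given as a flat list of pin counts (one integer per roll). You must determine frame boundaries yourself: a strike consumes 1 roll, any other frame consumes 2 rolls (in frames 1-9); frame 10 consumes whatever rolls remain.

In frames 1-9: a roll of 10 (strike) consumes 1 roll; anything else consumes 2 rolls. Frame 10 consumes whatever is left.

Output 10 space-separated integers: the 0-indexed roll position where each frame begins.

Answer: 0 2 4 6 8 10 11 13 15 17

Derivation:
Frame 1 starts at roll index 0: rolls=4,0 (sum=4), consumes 2 rolls
Frame 2 starts at roll index 2: rolls=2,2 (sum=4), consumes 2 rolls
Frame 3 starts at roll index 4: rolls=8,1 (sum=9), consumes 2 rolls
Frame 4 starts at roll index 6: rolls=2,1 (sum=3), consumes 2 rolls
Frame 5 starts at roll index 8: rolls=1,9 (sum=10), consumes 2 rolls
Frame 6 starts at roll index 10: roll=10 (strike), consumes 1 roll
Frame 7 starts at roll index 11: rolls=0,7 (sum=7), consumes 2 rolls
Frame 8 starts at roll index 13: rolls=4,6 (sum=10), consumes 2 rolls
Frame 9 starts at roll index 15: rolls=8,2 (sum=10), consumes 2 rolls
Frame 10 starts at roll index 17: 2 remaining rolls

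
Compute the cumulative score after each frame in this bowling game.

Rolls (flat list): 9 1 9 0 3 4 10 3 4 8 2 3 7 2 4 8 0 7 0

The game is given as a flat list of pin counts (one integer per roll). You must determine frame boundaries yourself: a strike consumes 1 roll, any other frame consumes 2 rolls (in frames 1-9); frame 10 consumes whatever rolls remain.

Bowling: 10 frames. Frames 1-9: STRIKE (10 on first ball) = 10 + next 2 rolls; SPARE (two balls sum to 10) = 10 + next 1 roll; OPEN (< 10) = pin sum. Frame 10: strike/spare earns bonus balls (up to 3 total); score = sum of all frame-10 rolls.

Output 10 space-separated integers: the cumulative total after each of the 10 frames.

Frame 1: SPARE (9+1=10). 10 + next roll (9) = 19. Cumulative: 19
Frame 2: OPEN (9+0=9). Cumulative: 28
Frame 3: OPEN (3+4=7). Cumulative: 35
Frame 4: STRIKE. 10 + next two rolls (3+4) = 17. Cumulative: 52
Frame 5: OPEN (3+4=7). Cumulative: 59
Frame 6: SPARE (8+2=10). 10 + next roll (3) = 13. Cumulative: 72
Frame 7: SPARE (3+7=10). 10 + next roll (2) = 12. Cumulative: 84
Frame 8: OPEN (2+4=6). Cumulative: 90
Frame 9: OPEN (8+0=8). Cumulative: 98
Frame 10: OPEN. Sum of all frame-10 rolls (7+0) = 7. Cumulative: 105

Answer: 19 28 35 52 59 72 84 90 98 105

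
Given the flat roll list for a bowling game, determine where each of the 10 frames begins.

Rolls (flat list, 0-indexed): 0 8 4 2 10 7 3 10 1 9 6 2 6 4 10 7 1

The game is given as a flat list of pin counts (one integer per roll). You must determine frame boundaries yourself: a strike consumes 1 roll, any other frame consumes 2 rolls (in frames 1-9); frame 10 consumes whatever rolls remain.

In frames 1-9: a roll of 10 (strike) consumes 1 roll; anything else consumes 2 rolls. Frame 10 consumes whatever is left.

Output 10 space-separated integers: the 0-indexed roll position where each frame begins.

Answer: 0 2 4 5 7 8 10 12 14 15

Derivation:
Frame 1 starts at roll index 0: rolls=0,8 (sum=8), consumes 2 rolls
Frame 2 starts at roll index 2: rolls=4,2 (sum=6), consumes 2 rolls
Frame 3 starts at roll index 4: roll=10 (strike), consumes 1 roll
Frame 4 starts at roll index 5: rolls=7,3 (sum=10), consumes 2 rolls
Frame 5 starts at roll index 7: roll=10 (strike), consumes 1 roll
Frame 6 starts at roll index 8: rolls=1,9 (sum=10), consumes 2 rolls
Frame 7 starts at roll index 10: rolls=6,2 (sum=8), consumes 2 rolls
Frame 8 starts at roll index 12: rolls=6,4 (sum=10), consumes 2 rolls
Frame 9 starts at roll index 14: roll=10 (strike), consumes 1 roll
Frame 10 starts at roll index 15: 2 remaining rolls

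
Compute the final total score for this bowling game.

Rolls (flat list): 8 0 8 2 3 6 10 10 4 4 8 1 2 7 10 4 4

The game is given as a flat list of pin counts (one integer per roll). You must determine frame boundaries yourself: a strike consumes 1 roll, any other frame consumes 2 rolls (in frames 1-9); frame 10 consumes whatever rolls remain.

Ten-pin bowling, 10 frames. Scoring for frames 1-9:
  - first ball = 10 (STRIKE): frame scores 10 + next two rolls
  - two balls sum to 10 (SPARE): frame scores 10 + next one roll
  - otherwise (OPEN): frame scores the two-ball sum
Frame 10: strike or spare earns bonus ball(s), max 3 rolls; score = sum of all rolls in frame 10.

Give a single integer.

Frame 1: OPEN (8+0=8). Cumulative: 8
Frame 2: SPARE (8+2=10). 10 + next roll (3) = 13. Cumulative: 21
Frame 3: OPEN (3+6=9). Cumulative: 30
Frame 4: STRIKE. 10 + next two rolls (10+4) = 24. Cumulative: 54
Frame 5: STRIKE. 10 + next two rolls (4+4) = 18. Cumulative: 72
Frame 6: OPEN (4+4=8). Cumulative: 80
Frame 7: OPEN (8+1=9). Cumulative: 89
Frame 8: OPEN (2+7=9). Cumulative: 98
Frame 9: STRIKE. 10 + next two rolls (4+4) = 18. Cumulative: 116
Frame 10: OPEN. Sum of all frame-10 rolls (4+4) = 8. Cumulative: 124

Answer: 124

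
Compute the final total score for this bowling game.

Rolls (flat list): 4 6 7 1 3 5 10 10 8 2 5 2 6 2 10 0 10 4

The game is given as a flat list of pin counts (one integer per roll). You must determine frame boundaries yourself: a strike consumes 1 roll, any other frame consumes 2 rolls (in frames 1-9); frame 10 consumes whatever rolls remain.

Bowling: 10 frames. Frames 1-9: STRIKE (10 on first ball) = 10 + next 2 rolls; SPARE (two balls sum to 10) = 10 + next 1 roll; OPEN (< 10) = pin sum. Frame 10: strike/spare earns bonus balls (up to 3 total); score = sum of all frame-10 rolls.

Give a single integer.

Frame 1: SPARE (4+6=10). 10 + next roll (7) = 17. Cumulative: 17
Frame 2: OPEN (7+1=8). Cumulative: 25
Frame 3: OPEN (3+5=8). Cumulative: 33
Frame 4: STRIKE. 10 + next two rolls (10+8) = 28. Cumulative: 61
Frame 5: STRIKE. 10 + next two rolls (8+2) = 20. Cumulative: 81
Frame 6: SPARE (8+2=10). 10 + next roll (5) = 15. Cumulative: 96
Frame 7: OPEN (5+2=7). Cumulative: 103
Frame 8: OPEN (6+2=8). Cumulative: 111
Frame 9: STRIKE. 10 + next two rolls (0+10) = 20. Cumulative: 131
Frame 10: SPARE. Sum of all frame-10 rolls (0+10+4) = 14. Cumulative: 145

Answer: 145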